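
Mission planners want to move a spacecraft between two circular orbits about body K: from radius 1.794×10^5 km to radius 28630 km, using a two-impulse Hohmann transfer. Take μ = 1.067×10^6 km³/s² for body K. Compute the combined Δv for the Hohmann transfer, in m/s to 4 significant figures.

Transfer-ellipse semi-major axis a_t = (r₁ + r₂)/2 = (1.794×10^5 + 28630)/2 = 1.04015×10^5 km.
At r₁ the circular-orbit speed is v₁ = √(μ/r₁) = 2.4388 km/s.
On the transfer ellipse at r₁, vis-viva gives v_a = √[μ(2/r₁ − 1/a_t)] = 1.2795 km/s.
First burn Δv₁ = |v_a − v₁| = 1.159 km/s.
Circular speed at r₂: v₂ = √(μ/r₂) = 6.1048 km/s.
Transfer-orbit speed at r₂: v_p = √[μ(2/r₂ − 1/a_t)] = 8.0174 km/s.
Second burn Δv₂ = |v₂ − v_p| = 1.913 km/s.
Total Δv = Δv₁ + Δv₂ = 3.072 km/s.

Δv = 3072 m/s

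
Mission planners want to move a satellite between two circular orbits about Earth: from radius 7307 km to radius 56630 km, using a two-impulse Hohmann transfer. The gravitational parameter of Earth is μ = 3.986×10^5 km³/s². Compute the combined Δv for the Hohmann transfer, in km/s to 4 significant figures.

Δv = 3.829 km/s

Transfer-ellipse semi-major axis a_t = (r₁ + r₂)/2 = (7307 + 56630)/2 = 31968.5 km.
At r₁ the circular-orbit speed is v₁ = √(μ/r₁) = 7.386 km/s.
Transfer-orbit speed at r₁ (vis-viva): v_p = √[μ(2/r₁ − 1/a_t)] = 9.830 km/s.
First burn Δv₁ = |v_p − v₁| = 2.444 km/s.
At r₂, v₂ = √(μ/r₂) = 2.653 km/s.
Transfer-orbit speed at r₂: v_a = √[μ(2/r₂ − 1/a_t)] = 1.268 km/s.
Second burn Δv₂ = |v₂ − v_a| = 1.385 km/s.
Δv = Δv₁ + Δv₂ = 2.444 + 1.385 = 3.829 km/s.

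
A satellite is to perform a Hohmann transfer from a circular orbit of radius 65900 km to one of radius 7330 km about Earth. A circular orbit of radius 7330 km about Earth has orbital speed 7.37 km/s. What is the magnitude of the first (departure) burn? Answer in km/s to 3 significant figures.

From the circular-orbit relation v² = μ/r at r = 7330 km: μ = v²r = (7.37)² × 7330 = 3.98143×10^5 km³/s².
The Hohmann ellipse has a_t = (r₁ + r₂)/2 = 36615 km.
Circular speed at r = 65900 km: v_c = √(μ/r) = 2.458 km/s.
Vis-viva on the transfer ellipse at r = 65900 km gives v_t = √[μ(2/r − 1/a_t)] = 1.100 km/s.
Δv₁ = |v_t − v_c| = |1.100 − 2.458| = 1.358 km/s.

Δv₁ = 1.36 km/s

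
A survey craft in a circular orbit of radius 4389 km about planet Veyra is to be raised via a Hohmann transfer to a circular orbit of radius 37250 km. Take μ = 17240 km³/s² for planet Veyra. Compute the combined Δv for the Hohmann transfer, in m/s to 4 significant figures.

Δv = 1037 m/s

Semi-major axis of the transfer orbit: a_t = (4389 + 37250)/2 = 20819.5 km.
At r₁ the circular-orbit speed is v₁ = √(μ/r₁) = 1.9819 km/s.
Transfer-orbit speed at r₁ (vis-viva equation): v_p = √[μ(2/r₁ − 1/a_t)] = 2.6510 km/s.
First burn Δv₁ = |v_p − v₁| = 0.6691 km/s.
Circular speed at r₂: v₂ = √(μ/r₂) = 0.6803 km/s.
Transfer-orbit speed at r₂: v_a = √[μ(2/r₂ − 1/a_t)] = 0.3124 km/s.
Second burn Δv₂ = |v₂ − v_a| = 0.3679 km/s.
Total Δv = Δv₁ + Δv₂ = 1.037 km/s.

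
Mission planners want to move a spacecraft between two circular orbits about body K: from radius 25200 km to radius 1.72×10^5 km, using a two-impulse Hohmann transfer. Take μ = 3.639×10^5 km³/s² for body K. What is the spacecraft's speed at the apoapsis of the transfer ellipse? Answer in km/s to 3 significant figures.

Transfer-ellipse semi-major axis a_t = (r₁ + r₂)/2 = (25200 + 1.720×10^5)/2 = 98600 km.
At apoapsis, r = 1.720×10^5 km.
From the vis-viva equation, v = √[μ(2/r − 1/a_t)] = 0.7353 km/s.

v = 0.735 km/s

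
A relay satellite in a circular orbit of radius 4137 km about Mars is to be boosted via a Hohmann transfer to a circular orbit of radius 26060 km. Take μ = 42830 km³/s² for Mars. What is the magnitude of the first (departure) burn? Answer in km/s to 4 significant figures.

Δv₁ = 1.010 km/s

Transfer-ellipse semi-major axis a_t = (r₁ + r₂)/2 = (4137 + 26060)/2 = 15098.5 km.
On the circular orbit at r = 4137 km, v_c = √(μ/r) = 3.2176 km/s.
Transfer-orbit speed at the same r (vis-viva, a = a_t): v_t = √[μ(2/r − 1/a_t)] = 4.2272 km/s.
Δv₁ = |v_t − v_c| = |4.2272 − 3.2176| = 1.010 km/s.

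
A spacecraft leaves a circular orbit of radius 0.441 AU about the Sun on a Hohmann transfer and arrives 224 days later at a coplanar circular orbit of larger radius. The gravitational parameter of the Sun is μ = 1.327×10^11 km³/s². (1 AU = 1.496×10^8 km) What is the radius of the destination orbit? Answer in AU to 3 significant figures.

In km: r₁ = 0.441 × 1.496×10^8 = 6.59736×10^7 km.
Transfer time t = 224 days = 1.93536×10^7 s, and t = π√(a_t³/μ).
So a_t = (μ t²/π²)^(1/3) = (1.327×10^11 × (1.93536×10^7)² / π²)^(1/3) = 1.7141×10^8 km.
Since a_t = (r₁ + r₂)/2, r₂ = 2a_t − r₁ = 2×1.7141×10^8 − 6.59736×10^7 = 2.768464×10^8 km.
In AU: r₂ = 2.768464×10^8 / 1.496×10^8 = 1.85 AU.

r₂ = 1.85 AU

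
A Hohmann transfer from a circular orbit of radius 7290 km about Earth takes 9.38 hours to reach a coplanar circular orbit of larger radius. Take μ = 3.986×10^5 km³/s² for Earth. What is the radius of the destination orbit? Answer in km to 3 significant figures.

Transfer time t = 9.38 hours = 33768 s, and t = π√(a_t³/μ).
So a_t = (μ t²/π²)^(1/3) = (3.986×10^5 × (33768)² / π²)^(1/3) = 35844 km.
Since a_t = (r₁ + r₂)/2, r₂ = 2a_t − r₁ = 2×35844 − 7290 = 64398 km.

r₂ = 64400 km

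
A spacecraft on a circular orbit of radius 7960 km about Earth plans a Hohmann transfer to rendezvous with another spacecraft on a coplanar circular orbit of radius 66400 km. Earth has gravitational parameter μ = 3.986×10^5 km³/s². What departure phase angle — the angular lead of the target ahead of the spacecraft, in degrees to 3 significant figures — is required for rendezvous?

Transfer-ellipse semi-major axis a_t = (r₁ + r₂)/2 = (7960 + 66400)/2 = 37180 km.
Transfer time t = π√(a_t³/μ) = 35673 s.
Target angular speed ω₂ = √(μ/r₂³) = 3.6899×10^-5 rad/s.
Angle swept by the target during transfer: ω₂·t = 1.3163 rad = 75.42°.
Arrival is 180° from departure on the ellipse, so φ = 180° − 75.42° = 105°.

φ = 105°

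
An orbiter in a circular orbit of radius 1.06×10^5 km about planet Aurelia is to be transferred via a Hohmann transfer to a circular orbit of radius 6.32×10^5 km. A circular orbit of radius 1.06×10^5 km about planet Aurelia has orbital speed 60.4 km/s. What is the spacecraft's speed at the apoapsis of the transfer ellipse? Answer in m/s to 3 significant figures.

v = 13300 m/s

From the circular-orbit relation v² = μ/r at r = 1.06×10^5 km: μ = v²r = (60.4)² × 1.06×10^5 = 3.86705×10^8 km³/s².
Semi-major axis of the transfer orbit: a_t = (1.060×10^5 + 6.320×10^5)/2 = 3.690×10^5 km.
The apoapsis of the transfer ellipse is at r = 6.320×10^5 km.
Applying v² = μ(2/r − 1/a_t): v = 13.26 km/s.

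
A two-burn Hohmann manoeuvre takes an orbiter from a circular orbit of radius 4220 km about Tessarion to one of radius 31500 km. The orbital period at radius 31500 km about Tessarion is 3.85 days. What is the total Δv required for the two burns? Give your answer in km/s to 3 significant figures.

Δv = 0.839 km/s

From Kepler's third law T² = 4π²r³/μ at r = 31500 km, T = 3.85 days = 3.85 × 86400 s = 3.3264×10^5 s: μ = 4π²r³/T² = 11151.7 km³/s².
Transfer-ellipse semi-major axis a_t = (r₁ + r₂)/2 = (4220 + 31500)/2 = 17860 km.
At r₁ the circular-orbit speed is v₁ = √(μ/r₁) = 1.6256 km/s.
Transfer-orbit speed at r₁ (vis-viva equation): v_p = √[μ(2/r₁ − 1/a_t)] = 2.1589 km/s.
First burn Δv₁ = |v_p − v₁| = 0.5333 km/s.
Circular speed at r₂: v₂ = √(μ/r₂) = 0.5950 km/s.
Transfer-orbit speed at r₂: v_a = √[μ(2/r₂ − 1/a_t)] = 0.2892 km/s.
Second burn Δv₂ = |v₂ − v_a| = 0.3058 km/s.
Total Δv = Δv₁ + Δv₂ = 0.8391 km/s.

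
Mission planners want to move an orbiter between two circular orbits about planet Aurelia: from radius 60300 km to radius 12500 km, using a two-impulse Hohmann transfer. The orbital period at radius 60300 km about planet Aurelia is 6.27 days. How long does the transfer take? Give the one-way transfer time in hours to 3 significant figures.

t = 35.3 hours

From Kepler's third law T² = 4π²r³/μ at r = 60300 km, T = 6.27 days = 6.27 × 86400 s = 5.41728×10^5 s: μ = 4π²r³/T² = 29495.0 km³/s².
Transfer-ellipse semi-major axis a_t = (r₁ + r₂)/2 = (60300 + 12500)/2 = 36400 km.
By Kepler's third law the transfer-orbit period is T = 2π√(a_t³/μ), so t = T/2 = 1.270×10^5 s.
Converting: 1.270×10^5 s ÷ 3600 s/hour = 35.3 hours.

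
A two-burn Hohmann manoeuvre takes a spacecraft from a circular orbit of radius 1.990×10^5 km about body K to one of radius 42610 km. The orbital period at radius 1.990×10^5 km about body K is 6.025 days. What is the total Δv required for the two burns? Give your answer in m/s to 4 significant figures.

From Kepler's third law T² = 4π²r³/μ at r = 1.990×10^5 km, T = 6.025 days = 6.025 × 86400 s = 5.2056×10^5 s: μ = 4π²r³/T² = 1.14809×10^6 km³/s².
Transfer-ellipse semi-major axis a_t = (r₁ + r₂)/2 = (1.990×10^5 + 42610)/2 = 1.20805×10^5 km.
Circular speed at r₁: v₁ = √(μ/r₁) = √(1.14809×10^6/1.990×10^5) = 2.40194 km/s.
Transfer-orbit speed at r₁ (v² = μ(2/r − 1/a)): v_a = √[μ(2/r₁ − 1/a_t)] = 1.42651 km/s.
First burn Δv₁ = |v_a − v₁| = 0.97543 km/s.
At r₂, v₂ = √(μ/r₂) = 5.1908 km/s.
Transfer-orbit speed at r₂: v_p = √[μ(2/r₂ − 1/a_t)] = 6.6622 km/s.
Second burn Δv₂ = |v₂ − v_p| = 1.4714 km/s.
Δv = Δv₁ + Δv₂ = 0.97543 + 1.4714 = 2.447 km/s.

Δv = 2447 m/s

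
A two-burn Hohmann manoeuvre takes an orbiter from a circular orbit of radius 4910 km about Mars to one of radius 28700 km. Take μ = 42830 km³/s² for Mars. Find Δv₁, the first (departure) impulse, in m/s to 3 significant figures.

Semi-major axis of the transfer orbit: a_t = (4910 + 28700)/2 = 16805 km.
Circular speed at r = 4910 km: v_c = √(μ/r) = 2.9535 km/s.
Vis-viva on the transfer ellipse at r = 4910 km gives v_t = √[μ(2/r − 1/a_t)] = 3.8597 km/s.
Δv₁ = |v_t − v_c| = |3.8597 − 2.9535| = 0.9062 km/s.

Δv₁ = 906 m/s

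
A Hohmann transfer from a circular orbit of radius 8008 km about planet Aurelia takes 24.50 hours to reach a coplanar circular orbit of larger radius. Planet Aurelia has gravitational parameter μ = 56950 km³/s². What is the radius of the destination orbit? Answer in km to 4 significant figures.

Transfer time t = 24.50 hours = 88200 s, and t = π√(a_t³/μ).
So a_t = (μ t²/π²)^(1/3) = (56950 × (88200)² / π²)^(1/3) = 35539 km.
Since a_t = (r₁ + r₂)/2, r₂ = 2a_t − r₁ = 2×35539 − 8008 = 63070 km.

r₂ = 63070 km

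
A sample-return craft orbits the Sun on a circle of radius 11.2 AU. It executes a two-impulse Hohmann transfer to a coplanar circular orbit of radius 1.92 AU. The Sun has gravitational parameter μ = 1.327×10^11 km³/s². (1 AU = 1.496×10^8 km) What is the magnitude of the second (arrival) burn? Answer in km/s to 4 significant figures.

Δv₂ = 6.591 km/s

In km: r₁ = 11.2 × 1.496×10^8 = 1.67552×10^9 km; r₂ = 1.92 × 1.496×10^8 = 2.87232×10^8 km.
Semi-major axis of the transfer orbit: a_t = (1.67552×10^9 + 2.87232×10^8)/2 = 9.81376×10^8 km.
Circular speed at r = 2.87232×10^8 km: v_c = √(μ/r) = 21.494 km/s.
Transfer-orbit speed at the same r (vis-viva, a = a_t): v_t = √[μ(2/r − 1/a_t)] = 28.085 km/s.
Δv₂ = |v_t − v_c| = |28.085 − 21.494| = 6.591 km/s.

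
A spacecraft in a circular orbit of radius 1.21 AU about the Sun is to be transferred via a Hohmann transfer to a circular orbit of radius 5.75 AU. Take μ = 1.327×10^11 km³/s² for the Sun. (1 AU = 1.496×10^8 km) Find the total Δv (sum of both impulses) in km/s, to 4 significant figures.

In km: r₁ = 1.21 × 1.496×10^8 = 1.81016×10^8 km; r₂ = 5.75 × 1.496×10^8 = 8.602×10^8 km.
Transfer-ellipse semi-major axis a_t = (r₁ + r₂)/2 = (1.81016×10^8 + 8.602×10^8)/2 = 5.20608×10^8 km.
Circular speed at r₁: v₁ = √(μ/r₁) = √(1.327×10^11/1.81016×10^8) = 27.07553 km/s.
Transfer-orbit speed at r₁ (vis-viva): v_p = √[μ(2/r₁ − 1/a_t)] = 34.80337 km/s.
First burn Δv₁ = |v_p − v₁| = 7.7278 km/s.
Circular speed at r₂: v₂ = √(μ/r₂) = 12.4204 km/s.
Transfer-orbit speed at r₂: v_a = √[μ(2/r₂ − 1/a_t)] = 7.32384 km/s.
Second burn Δv₂ = |v₂ − v_a| = 5.0966 km/s.
Δv = Δv₁ + Δv₂ = 7.7278 + 5.0966 = 12.82 km/s.

Δv = 12.82 km/s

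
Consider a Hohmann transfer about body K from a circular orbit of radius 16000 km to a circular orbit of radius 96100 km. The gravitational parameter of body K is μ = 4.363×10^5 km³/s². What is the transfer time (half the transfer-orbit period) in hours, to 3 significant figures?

t = 17.5 hours

Semi-major axis of the transfer orbit: a_t = (16000 + 96100)/2 = 56050 km.
Half the transfer-orbit period gives t = π√(a_t³/μ) = 63110 s.
Converting: 63110 s ÷ 3600 s/hour = 17.5 hours.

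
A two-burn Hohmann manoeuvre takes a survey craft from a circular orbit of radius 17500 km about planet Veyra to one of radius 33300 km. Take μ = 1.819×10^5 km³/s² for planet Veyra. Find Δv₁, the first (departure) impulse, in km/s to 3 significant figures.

Δv₁ = 0.467 km/s

Transfer-ellipse semi-major axis a_t = (r₁ + r₂)/2 = (17500 + 33300)/2 = 25400 km.
On the circular orbit at r = 17500 km, v_c = √(μ/r) = 3.2240 km/s.
Vis-viva on the transfer ellipse at r = 17500 km gives v_t = √[μ(2/r − 1/a_t)] = 3.6915 km/s.
Δv₁ = |v_t − v_c| = |3.6915 − 3.2240| = 0.4675 km/s.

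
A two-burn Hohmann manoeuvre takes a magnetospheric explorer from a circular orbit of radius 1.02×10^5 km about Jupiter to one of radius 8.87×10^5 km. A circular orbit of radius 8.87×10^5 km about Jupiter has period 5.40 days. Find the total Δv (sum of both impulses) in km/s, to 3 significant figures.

From Kepler's third law T² = 4π²r³/μ at r = 8.87×10^5 km, T = 5.40 days = 5.40 × 86400 s = 4.6656×10^5 s: μ = 4π²r³/T² = 1.26566×10^8 km³/s².
Transfer-ellipse semi-major axis a_t = (r₁ + r₂)/2 = (1.020×10^5 + 8.870×10^5)/2 = 4.945×10^5 km.
Circular speed at r₁: v₁ = √(μ/r₁) = √(1.26566×10^8/1.020×10^5) = 35.23 km/s.
On the transfer ellipse at r₁, v² = μ(2/r − 1/a) gives v_p = √[μ(2/r₁ − 1/a_t)] = 47.18 km/s.
First burn Δv₁ = |v_p − v₁| = 11.95 km/s.
Circular speed at r₂: v₂ = √(μ/r₂) = 11.945 km/s.
Transfer-orbit speed at r₂: v_a = √[μ(2/r₂ − 1/a_t)] = 5.4252 km/s.
Second burn Δv₂ = |v₂ − v_a| = 6.520 km/s.
Total Δv = Δv₁ + Δv₂ = 18.47 km/s.

Δv = 18.5 km/s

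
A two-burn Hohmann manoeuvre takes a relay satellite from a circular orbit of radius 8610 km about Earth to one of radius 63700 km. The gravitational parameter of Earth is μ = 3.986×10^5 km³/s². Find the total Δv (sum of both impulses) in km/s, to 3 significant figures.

Semi-major axis of the transfer orbit: a_t = (8610 + 63700)/2 = 36155 km.
Circular speed at r₁: v₁ = √(μ/r₁) = √(3.986×10^5/8610) = 6.804 km/s.
Transfer-orbit speed at r₁ (vis-viva equation): v_p = √[μ(2/r₁ − 1/a_t)] = 9.031 km/s.
First burn Δv₁ = |v_p − v₁| = 2.227 km/s.
At r₂, v₂ = √(μ/r₂) = 2.5015 km/s.
Transfer-orbit speed at r₂: v_a = √[μ(2/r₂ − 1/a_t)] = 1.2207 km/s.
Second burn Δv₂ = |v₂ − v_a| = 1.281 km/s.
Total Δv = Δv₁ + Δv₂ = 3.508 km/s.

Δv = 3.51 km/s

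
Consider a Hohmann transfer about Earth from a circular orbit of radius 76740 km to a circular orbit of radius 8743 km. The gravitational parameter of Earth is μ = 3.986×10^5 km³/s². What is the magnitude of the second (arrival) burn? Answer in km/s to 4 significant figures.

Transfer-ellipse semi-major axis a_t = (r₁ + r₂)/2 = (76740 + 8743)/2 = 42741.5 km.
On the circular orbit at r = 8743 km, v_c = √(μ/r) = 6.752 km/s.
Vis-viva on the transfer ellipse at r = 8743 km gives v_t = √[μ(2/r − 1/a_t)] = 9.047 km/s.
Δv₂ = |v_t − v_c| = |9.047 − 6.752| = 2.295 km/s.

Δv₂ = 2.295 km/s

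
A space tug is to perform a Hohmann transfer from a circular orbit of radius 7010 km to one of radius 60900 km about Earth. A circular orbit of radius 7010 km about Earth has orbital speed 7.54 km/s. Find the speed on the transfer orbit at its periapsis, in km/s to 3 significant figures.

From the circular-orbit relation v² = μ/r at r = 7010 km: μ = v²r = (7.54)² × 7010 = 3.98530×10^5 km³/s².
The Hohmann ellipse has a_t = (r₁ + r₂)/2 = 33955 km.
The periapsis of the transfer ellipse is at r = 7010 km.
From the vis-viva equation, v = √[μ(2/r − 1/a_t)] = 10.10 km/s.

v = 10.1 km/s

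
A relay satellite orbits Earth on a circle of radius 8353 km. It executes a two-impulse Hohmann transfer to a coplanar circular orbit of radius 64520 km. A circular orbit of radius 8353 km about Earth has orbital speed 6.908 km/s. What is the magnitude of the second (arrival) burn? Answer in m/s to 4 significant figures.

Δv₂ = 1295 m/s

From the circular-orbit relation v² = μ/r at r = 8353 km: μ = v²r = (6.908)² × 8353 = 3.98609×10^5 km³/s².
Transfer-ellipse semi-major axis a_t = (r₁ + r₂)/2 = (8353 + 64520)/2 = 36436.5 km.
Circular speed at r = 64520 km: v_c = √(μ/r) = 2.48557 km/s.
Vis-viva on the transfer ellipse at r = 64520 km gives v_t = √[μ(2/r − 1/a_t)] = 1.19009 km/s.
Δv₂ = |v_t − v_c| = |1.19009 − 2.48557| = 1.295 km/s.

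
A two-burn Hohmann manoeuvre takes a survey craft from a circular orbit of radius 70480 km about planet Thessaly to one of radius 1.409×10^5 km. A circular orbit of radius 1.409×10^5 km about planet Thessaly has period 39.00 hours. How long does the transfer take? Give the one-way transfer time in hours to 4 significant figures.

t = 12.67 hours

From Kepler's third law T² = 4π²r³/μ at r = 1.409×10^5 km, T = 39.00 hours = 39.00 × 3600 s = 1.404×10^5 s: μ = 4π²r³/T² = 5.60220×10^6 km³/s².
Semi-major axis of the transfer orbit: a_t = (70480 + 1.409×10^5)/2 = 1.0569×10^5 km.
By Kepler's third law the transfer-orbit period is T = 2π√(a_t³/μ), so t = T/2 = 45610 s.
Converting: 45610 s ÷ 3600 s/hour = 12.67 hours.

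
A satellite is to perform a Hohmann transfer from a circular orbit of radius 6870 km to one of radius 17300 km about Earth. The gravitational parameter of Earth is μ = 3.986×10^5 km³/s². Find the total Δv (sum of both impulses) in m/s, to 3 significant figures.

Δv = 2680 m/s

The Hohmann ellipse has a_t = (r₁ + r₂)/2 = 12085 km.
Circular speed at r₁: v₁ = √(μ/r₁) = √(3.986×10^5/6870) = 7.61711 km/s.
Transfer-orbit speed at r₁ (v² = μ(2/r − 1/a)): v_p = √[μ(2/r₁ − 1/a_t)] = 9.11360 km/s.
First burn Δv₁ = |v_p − v₁| = 1.496 km/s.
At r₂, v₂ = √(μ/r₂) = 4.800 km/s.
Transfer-orbit speed at r₂: v_a = √[μ(2/r₂ − 1/a_t)] = 3.619 km/s.
Second burn Δv₂ = |v₂ − v_a| = 1.181 km/s.
Total Δv = Δv₁ + Δv₂ = 2.677 km/s.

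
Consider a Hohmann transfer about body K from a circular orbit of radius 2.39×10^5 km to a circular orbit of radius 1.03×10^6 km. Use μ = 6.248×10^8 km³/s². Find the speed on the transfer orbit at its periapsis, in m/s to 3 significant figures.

v = 65100 m/s

Transfer-ellipse semi-major axis a_t = (r₁ + r₂)/2 = (2.390×10^5 + 1.030×10^6)/2 = 6.345×10^5 km.
The periapsis of the transfer ellipse is at r = 2.390×10^5 km.
Applying v² = μ(2/r − 1/a_t): v = 65.14 km/s.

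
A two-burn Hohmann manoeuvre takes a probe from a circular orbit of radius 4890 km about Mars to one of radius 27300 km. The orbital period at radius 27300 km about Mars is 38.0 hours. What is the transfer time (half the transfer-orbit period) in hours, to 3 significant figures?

t = 8.60 hours

From Kepler's third law T² = 4π²r³/μ at r = 27300 km, T = 38.0 hours = 38.0 × 3600 s = 1.368×10^5 s: μ = 4π²r³/T² = 42921.6 km³/s².
The Hohmann ellipse has a_t = (r₁ + r₂)/2 = 16095 km.
Transfer time t = π√(a_t³/μ) = π√((16095)³ / 42921.6) = 30960 s.
Converting: 30960 s ÷ 3600 s/hour = 8.60 hours.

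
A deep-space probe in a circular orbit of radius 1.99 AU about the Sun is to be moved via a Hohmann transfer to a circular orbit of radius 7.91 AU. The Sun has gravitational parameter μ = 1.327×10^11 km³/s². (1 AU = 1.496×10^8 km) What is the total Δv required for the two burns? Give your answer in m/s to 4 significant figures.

In km: r₁ = 1.99 × 1.496×10^8 = 2.97704×10^8 km; r₂ = 7.91 × 1.496×10^8 = 1.183336×10^9 km.
Semi-major axis of the transfer orbit: a_t = (2.97704×10^8 + 1.183336×10^9)/2 = 7.4052×10^8 km.
Circular speed at r₁: v₁ = √(μ/r₁) = √(1.327×10^11/2.97704×10^8) = 21.113 km/s.
Transfer-orbit speed at r₁ (vis-viva): v_p = √[μ(2/r₁ − 1/a_t)] = 26.689 km/s.
First burn Δv₁ = |v_p − v₁| = 5.576 km/s.
Circular speed at r₂: v₂ = √(μ/r₂) = 10.5896 km/s.
Transfer-orbit speed at r₂: v_a = √[μ(2/r₂ − 1/a_t)] = 6.71437 km/s.
Second burn Δv₂ = |v₂ − v_a| = 3.875 km/s.
Δv = Δv₁ + Δv₂ = 5.576 + 3.875 = 9.451 km/s.

Δv = 9451 m/s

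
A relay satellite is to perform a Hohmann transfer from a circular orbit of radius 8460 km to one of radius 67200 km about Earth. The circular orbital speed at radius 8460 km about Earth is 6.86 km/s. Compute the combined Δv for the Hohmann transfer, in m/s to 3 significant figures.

From the circular-orbit relation v² = μ/r at r = 8460 km: μ = v²r = (6.86)² × 8460 = 3.98124×10^5 km³/s².
Transfer-ellipse semi-major axis a_t = (r₁ + r₂)/2 = (8460 + 67200)/2 = 37830 km.
At r₁ the circular-orbit speed is v₁ = √(μ/r₁) = 6.860 km/s.
Transfer-orbit speed at r₁ (vis-viva equation): v_p = √[μ(2/r₁ − 1/a_t)] = 9.143 km/s.
First burn Δv₁ = |v_p − v₁| = 2.283 km/s.
At r₂, v₂ = √(μ/r₂) = 2.434 km/s.
Transfer-orbit speed at r₂: v_a = √[μ(2/r₂ − 1/a_t)] = 1.151 km/s.
Second burn Δv₂ = |v₂ − v_a| = 1.283 km/s.
Δv = Δv₁ + Δv₂ = 2.283 + 1.283 = 3.566 km/s.

Δv = 3570 m/s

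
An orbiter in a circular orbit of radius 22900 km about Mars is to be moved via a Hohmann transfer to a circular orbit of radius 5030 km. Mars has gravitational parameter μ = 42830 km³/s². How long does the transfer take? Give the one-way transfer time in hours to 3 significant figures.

t = 6.96 hours

The Hohmann ellipse has a_t = (r₁ + r₂)/2 = 13965 km.
Half the transfer-orbit period gives t = π√(a_t³/μ) = 25050 s.
Converting: 25050 s ÷ 3600 s/hour = 6.96 hours.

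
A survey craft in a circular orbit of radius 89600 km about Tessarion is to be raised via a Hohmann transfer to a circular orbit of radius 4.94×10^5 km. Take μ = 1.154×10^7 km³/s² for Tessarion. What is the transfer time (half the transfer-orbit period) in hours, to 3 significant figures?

t = 40.5 hours

The Hohmann ellipse has a_t = (r₁ + r₂)/2 = 2.918×10^5 km.
Transfer time t = π√(a_t³/μ) = π√((2.918×10^5)³ / 1.154×10^7) = 1.458×10^5 s.
Converting: 1.458×10^5 s ÷ 3600 s/hour = 40.5 hours.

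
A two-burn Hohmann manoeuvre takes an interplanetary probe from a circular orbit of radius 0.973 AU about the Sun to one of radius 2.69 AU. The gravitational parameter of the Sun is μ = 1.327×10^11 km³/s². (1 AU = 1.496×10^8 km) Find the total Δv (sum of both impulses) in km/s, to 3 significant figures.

Δv = 11.3 km/s

In km: r₁ = 0.973 × 1.496×10^8 = 1.455608×10^8 km; r₂ = 2.69 × 1.496×10^8 = 4.02424×10^8 km.
Transfer-ellipse semi-major axis a_t = (r₁ + r₂)/2 = (1.455608×10^8 + 4.02424×10^8)/2 = 2.739924×10^8 km.
Circular speed at r₁: v₁ = √(μ/r₁) = √(1.327×10^11/1.455608×10^8) = 30.19349 km/s.
Transfer-orbit speed at r₁ (vis-viva): v_p = √[μ(2/r₁ − 1/a_t)] = 36.59198 km/s.
First burn Δv₁ = |v_p − v₁| = 6.398 km/s.
Circular speed at r₂: v₂ = √(μ/r₂) = 18.159 km/s.
Transfer-orbit speed at r₂: v_a = √[μ(2/r₂ − 1/a_t)] = 13.236 km/s.
Second burn Δv₂ = |v₂ − v_a| = 4.923 km/s.
Total Δv = Δv₁ + Δv₂ = 11.32 km/s.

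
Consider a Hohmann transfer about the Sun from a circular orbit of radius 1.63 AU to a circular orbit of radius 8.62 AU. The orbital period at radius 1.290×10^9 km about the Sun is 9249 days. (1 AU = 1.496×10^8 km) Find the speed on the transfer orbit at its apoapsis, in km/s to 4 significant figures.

From Kepler's third law T² = 4π²r³/μ at r = 1.290×10^9 km, T = 9249 days = 9249 × 86400 s = 7.991136×10^8 s: μ = 4π²r³/T² = 1.32712×10^11 km³/s².
In km: r₁ = 1.63 × 1.496×10^8 = 2.43848×10^8 km; r₂ = 8.62 × 1.496×10^8 = 1.289552×10^9 km.
The Hohmann ellipse has a_t = (r₁ + r₂)/2 = 7.667×10^8 km.
At apoapsis, r = 1.289552×10^9 km.
From the vis-viva equation, v = √[μ(2/r − 1/a_t)] = 5.721 km/s.

v = 5.721 km/s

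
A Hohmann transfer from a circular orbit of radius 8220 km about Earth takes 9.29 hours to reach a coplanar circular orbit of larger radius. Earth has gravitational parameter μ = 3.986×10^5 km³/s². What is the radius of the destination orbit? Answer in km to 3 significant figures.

r₂ = 63000 km

Transfer time t = 9.29 hours = 33444 s, and t = π√(a_t³/μ).
So a_t = (μ t²/π²)^(1/3) = (3.986×10^5 × (33444)² / π²)^(1/3) = 35614 km.
Since a_t = (r₁ + r₂)/2, r₂ = 2a_t − r₁ = 2×35614 − 8220 = 63008 km.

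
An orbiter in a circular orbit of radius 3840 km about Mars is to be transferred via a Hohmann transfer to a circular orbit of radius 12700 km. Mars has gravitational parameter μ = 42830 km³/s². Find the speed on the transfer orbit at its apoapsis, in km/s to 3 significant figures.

Transfer-ellipse semi-major axis a_t = (r₁ + r₂)/2 = (3840 + 12700)/2 = 8270 km.
The apoapsis of the transfer ellipse is at r = 12700 km.
Vis-viva: v = √[μ(2/r − 1/a_t)] = √[42830 × (2/12700 − 1/8270)] = 1.251 km/s.

v = 1.25 km/s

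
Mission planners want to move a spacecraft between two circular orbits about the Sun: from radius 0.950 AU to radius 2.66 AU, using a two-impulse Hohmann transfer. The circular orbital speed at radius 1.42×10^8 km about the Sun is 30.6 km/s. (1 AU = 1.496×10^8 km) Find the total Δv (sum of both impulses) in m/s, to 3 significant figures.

From the circular-orbit relation v² = μ/r at r = 1.42×10^8 km: μ = v²r = (30.6)² × 1.42×10^8 = 1.32963×10^11 km³/s².
In km: r₁ = 0.950 × 1.496×10^8 = 1.4212×10^8 km; r₂ = 2.66 × 1.496×10^8 = 3.97936×10^8 km.
Transfer-ellipse semi-major axis a_t = (r₁ + r₂)/2 = (1.4212×10^8 + 3.97936×10^8)/2 = 2.70028×10^8 km.
At r₁ the circular-orbit speed is v₁ = √(μ/r₁) = 30.587 km/s.
Transfer-orbit speed at r₁ (vis-viva): v_p = √[μ(2/r₁ − 1/a_t)] = 37.131 km/s.
First burn Δv₁ = |v_p − v₁| = 6.544 km/s.
At r₂, v₂ = √(μ/r₂) = 18.279 km/s.
Transfer-orbit speed at r₂: v_a = √[μ(2/r₂ − 1/a_t)] = 13.261 km/s.
Second burn Δv₂ = |v₂ − v_a| = 5.018 km/s.
Δv = Δv₁ + Δv₂ = 6.544 + 5.018 = 11.56 km/s.

Δv = 11600 m/s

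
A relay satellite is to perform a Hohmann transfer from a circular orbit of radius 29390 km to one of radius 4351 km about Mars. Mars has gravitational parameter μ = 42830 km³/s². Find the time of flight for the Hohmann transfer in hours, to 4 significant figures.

Semi-major axis of the transfer orbit: a_t = (29390 + 4351)/2 = 16870.5 km.
Transfer time t = π√(a_t³/μ) = π√((16870.5)³ / 42830) = 33263 s.
Converting: 33263 s ÷ 3600 s/hour = 9.240 hours.

t = 9.240 hours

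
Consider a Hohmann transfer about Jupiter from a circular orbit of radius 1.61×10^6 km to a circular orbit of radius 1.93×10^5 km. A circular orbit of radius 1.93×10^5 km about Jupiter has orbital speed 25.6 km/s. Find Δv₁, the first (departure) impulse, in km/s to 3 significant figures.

Δv₁ = 4.76 km/s

From the circular-orbit relation v² = μ/r at r = 1.93×10^5 km: μ = v²r = (25.6)² × 1.93×10^5 = 1.26484×10^8 km³/s².
The Hohmann ellipse has a_t = (r₁ + r₂)/2 = 9.015×10^5 km.
On the circular orbit at r = 1.610×10^6 km, v_c = √(μ/r) = 8.8635 km/s.
Vis-viva on the transfer ellipse at r = 1.610×10^6 km gives v_t = √[μ(2/r − 1/a_t)] = 4.1011 km/s.
Δv₁ = |v_t − v_c| = |4.1011 − 8.8635| = 4.762 km/s.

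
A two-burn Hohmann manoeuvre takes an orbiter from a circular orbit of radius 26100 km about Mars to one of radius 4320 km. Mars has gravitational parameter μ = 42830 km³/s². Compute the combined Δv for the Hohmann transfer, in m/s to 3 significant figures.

Δv = 1570 m/s

Transfer-ellipse semi-major axis a_t = (r₁ + r₂)/2 = (26100 + 4320)/2 = 15210 km.
Circular speed at r₁: v₁ = √(μ/r₁) = √(42830/26100) = 1.281 km/s.
On the transfer ellipse at r₁, vis-viva gives v_a = √[μ(2/r₁ − 1/a_t)] = 0.6827 km/s.
First burn Δv₁ = |v_a − v₁| = 0.5983 km/s.
At r₂, v₂ = √(μ/r₂) = 3.149 km/s.
Transfer-orbit speed at r₂: v_p = √[μ(2/r₂ − 1/a_t)] = 4.125 km/s.
Second burn Δv₂ = |v₂ − v_p| = 0.9760 km/s.
Δv = Δv₁ + Δv₂ = 0.5983 + 0.9760 = 1.574 km/s.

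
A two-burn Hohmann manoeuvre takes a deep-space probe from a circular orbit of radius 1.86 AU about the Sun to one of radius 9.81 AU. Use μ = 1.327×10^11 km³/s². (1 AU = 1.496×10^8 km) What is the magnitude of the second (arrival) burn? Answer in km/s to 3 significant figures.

Δv₂ = 4.14 km/s

In km: r₁ = 1.86 × 1.496×10^8 = 2.78256×10^8 km; r₂ = 9.81 × 1.496×10^8 = 1.467576×10^9 km.
Transfer-ellipse semi-major axis a_t = (r₁ + r₂)/2 = (2.78256×10^8 + 1.467576×10^9)/2 = 8.72916×10^8 km.
On the circular orbit at r = 1.467576×10^9 km, v_c = √(μ/r) = 9.509 km/s.
Vis-viva on the transfer ellipse at r = 1.467576×10^9 km gives v_t = √[μ(2/r − 1/a_t)] = 5.369 km/s.
Δv₂ = |v_t − v_c| = |5.369 − 9.509| = 4.140 km/s.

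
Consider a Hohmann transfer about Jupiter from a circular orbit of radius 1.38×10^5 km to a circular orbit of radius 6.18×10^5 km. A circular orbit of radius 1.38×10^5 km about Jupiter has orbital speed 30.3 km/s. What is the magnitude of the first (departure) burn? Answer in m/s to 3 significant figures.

From the circular-orbit relation v² = μ/r at r = 1.38×10^5 km: μ = v²r = (30.3)² × 1.38×10^5 = 1.26696×10^8 km³/s².
Semi-major axis of the transfer orbit: a_t = (1.380×10^5 + 6.180×10^5)/2 = 3.780×10^5 km.
On the circular orbit at r = 1.380×10^5 km, v_c = √(μ/r) = 30.300 km/s.
Transfer-orbit speed at the same r (vis-viva, a = a_t): v_t = √[μ(2/r − 1/a_t)] = 38.743 km/s.
Δv₁ = |v_t − v_c| = |38.743 − 30.300| = 8.443 km/s.

Δv₁ = 8440 m/s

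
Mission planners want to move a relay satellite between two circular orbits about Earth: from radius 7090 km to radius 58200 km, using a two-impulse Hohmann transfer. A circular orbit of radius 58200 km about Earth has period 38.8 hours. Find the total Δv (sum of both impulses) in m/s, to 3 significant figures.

From Kepler's third law T² = 4π²r³/μ at r = 58200 km, T = 38.8 hours = 38.8 × 3600 s = 1.3968×10^5 s: μ = 4π²r³/T² = 3.98897×10^5 km³/s².
Semi-major axis of the transfer orbit: a_t = (7090 + 58200)/2 = 32645 km.
Circular speed at r₁: v₁ = √(μ/r₁) = √(3.98897×10^5/7090) = 7.5008 km/s.
On the transfer ellipse at r₁, vis-viva gives v_p = √[μ(2/r₁ − 1/a_t)] = 10.015 km/s.
First burn Δv₁ = |v_p − v₁| = 2.514 km/s.
Circular speed at r₂: v₂ = √(μ/r₂) = 2.618 km/s.
Transfer-orbit speed at r₂: v_a = √[μ(2/r₂ − 1/a_t)] = 1.220 km/s.
Second burn Δv₂ = |v₂ − v_a| = 1.398 km/s.
Δv = Δv₁ + Δv₂ = 2.514 + 1.398 = 3.912 km/s.

Δv = 3910 m/s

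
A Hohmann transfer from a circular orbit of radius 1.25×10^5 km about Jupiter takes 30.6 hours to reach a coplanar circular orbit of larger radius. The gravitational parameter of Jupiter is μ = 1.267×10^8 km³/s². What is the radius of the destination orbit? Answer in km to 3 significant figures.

r₂ = 9.51×10^5 km

Transfer time t = 30.6 hours = 1.1016×10^5 s, and t = π√(a_t³/μ).
So a_t = (μ t²/π²)^(1/3) = (1.267×10^8 × (1.1016×10^5)² / π²)^(1/3) = 5.3807×10^5 km.
Since a_t = (r₁ + r₂)/2, r₂ = 2a_t − r₁ = 2×5.3807×10^5 − 1.250×10^5 = 9.5114×10^5 km.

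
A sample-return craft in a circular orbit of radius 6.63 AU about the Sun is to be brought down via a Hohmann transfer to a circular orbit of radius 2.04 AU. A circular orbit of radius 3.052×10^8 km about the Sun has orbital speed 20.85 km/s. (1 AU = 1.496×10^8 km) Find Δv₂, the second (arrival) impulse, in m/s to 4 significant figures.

From the circular-orbit relation v² = μ/r at r = 3.052×10^8 km: μ = v²r = (20.85)² × 3.052×10^8 = 1.32677×10^11 km³/s².
In km: r₁ = 6.63 × 1.496×10^8 = 9.91848×10^8 km; r₂ = 2.04 × 1.496×10^8 = 3.05184×10^8 km.
The Hohmann ellipse has a_t = (r₁ + r₂)/2 = 6.48516×10^8 km.
On the circular orbit at r = 3.05184×10^8 km, v_c = √(μ/r) = 20.851 km/s.
Transfer-orbit speed at the same r (vis-viva, a = a_t): v_t = √[μ(2/r − 1/a_t)] = 25.786 km/s.
Δv₂ = |v_t − v_c| = |25.786 − 20.851| = 4.935 km/s.

Δv₂ = 4935 m/s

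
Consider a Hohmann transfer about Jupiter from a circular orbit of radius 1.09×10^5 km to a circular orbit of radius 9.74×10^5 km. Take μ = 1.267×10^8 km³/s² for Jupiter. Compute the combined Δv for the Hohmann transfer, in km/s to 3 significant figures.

Semi-major axis of the transfer orbit: a_t = (1.090×10^5 + 9.740×10^5)/2 = 5.415×10^5 km.
Circular speed at r₁: v₁ = √(μ/r₁) = √(1.267×10^8/1.090×10^5) = 34.094 km/s.
Transfer-orbit speed at r₁ (vis-viva equation): v_p = √[μ(2/r₁ − 1/a_t)] = 45.725 km/s.
First burn Δv₁ = |v_p − v₁| = 11.63 km/s.
Circular speed at r₂: v₂ = √(μ/r₂) = 11.405 km/s.
Transfer-orbit speed at r₂: v_a = √[μ(2/r₂ − 1/a_t)] = 5.1171 km/s.
Second burn Δv₂ = |v₂ − v_a| = 6.288 km/s.
Δv = Δv₁ + Δv₂ = 11.63 + 6.288 = 17.92 km/s.

Δv = 17.9 km/s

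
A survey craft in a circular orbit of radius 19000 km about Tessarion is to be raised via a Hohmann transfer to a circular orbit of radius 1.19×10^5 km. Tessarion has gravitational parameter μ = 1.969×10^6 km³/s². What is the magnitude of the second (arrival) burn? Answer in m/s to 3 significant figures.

Δv₂ = 1930 m/s

Transfer-ellipse semi-major axis a_t = (r₁ + r₂)/2 = (19000 + 1.190×10^5)/2 = 69000 km.
On the circular orbit at r = 1.190×10^5 km, v_c = √(μ/r) = 4.068 km/s.
Vis-viva on the transfer ellipse at r = 1.190×10^5 km gives v_t = √[μ(2/r − 1/a_t)] = 2.135 km/s.
Δv₂ = |v_t − v_c| = |2.135 − 4.068| = 1.933 km/s.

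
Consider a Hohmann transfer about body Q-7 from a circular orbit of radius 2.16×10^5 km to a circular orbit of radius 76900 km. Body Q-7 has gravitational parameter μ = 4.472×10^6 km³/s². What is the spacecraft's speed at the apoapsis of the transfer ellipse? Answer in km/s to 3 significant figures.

v = 3.30 km/s

Transfer-ellipse semi-major axis a_t = (r₁ + r₂)/2 = (2.160×10^5 + 76900)/2 = 1.4645×10^5 km.
The apoapsis of the transfer ellipse is at r = 2.160×10^5 km.
Applying v² = μ(2/r − 1/a_t): v = 3.297 km/s.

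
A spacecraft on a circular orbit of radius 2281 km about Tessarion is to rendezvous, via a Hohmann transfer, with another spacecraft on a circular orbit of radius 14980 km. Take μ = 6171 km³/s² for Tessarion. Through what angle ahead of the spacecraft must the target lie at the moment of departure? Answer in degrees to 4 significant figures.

φ = 101.3°

Semi-major axis of the transfer orbit: a_t = (2281 + 14980)/2 = 8630.5 km.
The half-period of the transfer ellipse is t = π√(a_t³/μ) = 32060 s.
The target's mean motion on its circular orbit is ω₂ = √(μ/r₂³) = 4.285×10^-5 rad/s.
Angle swept by the target during transfer: ω₂·t = 1.374 rad = 78.72°.
Arrival is 180° from departure on the ellipse, so φ = 180° − 78.72° = 101.3°.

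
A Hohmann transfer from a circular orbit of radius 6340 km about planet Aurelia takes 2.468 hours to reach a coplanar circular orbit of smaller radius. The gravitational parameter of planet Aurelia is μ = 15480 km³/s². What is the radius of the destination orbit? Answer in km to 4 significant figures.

Transfer time t = 2.468 hours = 8884.8 s, and t = π√(a_t³/μ).
So a_t = (μ t²/π²)^(1/3) = (15480 × (8884.8)² / π²)^(1/3) = 4984.1 km.
Since a_t = (r₁ + r₂)/2, r₂ = 2a_t − r₁ = 2×4984.1 − 6340 = 3628.2 km.

r₂ = 3628 km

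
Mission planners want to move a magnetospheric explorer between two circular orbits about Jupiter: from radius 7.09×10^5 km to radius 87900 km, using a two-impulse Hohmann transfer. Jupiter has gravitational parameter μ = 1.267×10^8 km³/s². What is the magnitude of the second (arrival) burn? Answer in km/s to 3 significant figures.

Δv₂ = 12.7 km/s

Transfer-ellipse semi-major axis a_t = (r₁ + r₂)/2 = (7.090×10^5 + 87900)/2 = 3.9845×10^5 km.
Circular speed at r = 87900 km: v_c = √(μ/r) = 37.966 km/s.
Vis-viva on the transfer ellipse at r = 87900 km gives v_t = √[μ(2/r − 1/a_t)] = 50.644 km/s.
Δv₂ = |v_t − v_c| = |50.644 − 37.966| = 12.68 km/s.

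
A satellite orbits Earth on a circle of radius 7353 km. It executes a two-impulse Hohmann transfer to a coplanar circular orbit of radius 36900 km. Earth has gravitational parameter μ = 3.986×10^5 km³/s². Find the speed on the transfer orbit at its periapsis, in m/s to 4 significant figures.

v = 9508 m/s

The Hohmann ellipse has a_t = (r₁ + r₂)/2 = 22126.5 km.
The periapsis of the transfer ellipse is at r = 7353 km.
Vis-viva: v = √[μ(2/r − 1/a_t)] = √[3.986×10^5 × (2/7353 − 1/22126.5)] = 9.508 km/s.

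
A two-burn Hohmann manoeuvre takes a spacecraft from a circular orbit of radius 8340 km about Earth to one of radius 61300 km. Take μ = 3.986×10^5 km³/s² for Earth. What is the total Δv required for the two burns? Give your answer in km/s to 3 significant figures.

Δv = 3.56 km/s

Semi-major axis of the transfer orbit: a_t = (8340 + 61300)/2 = 34820 km.
At r₁ the circular-orbit speed is v₁ = √(μ/r₁) = 6.91330 km/s.
On the transfer ellipse at r₁, v² = μ(2/r − 1/a) gives v_p = √[μ(2/r₁ − 1/a_t)] = 9.17279 km/s.
First burn Δv₁ = |v_p − v₁| = 2.259 km/s.
Circular speed at r₂: v₂ = √(μ/r₂) = 2.550 km/s.
Transfer-orbit speed at r₂: v_a = √[μ(2/r₂ − 1/a_t)] = 1.248 km/s.
Second burn Δv₂ = |v₂ − v_a| = 1.302 km/s.
Δv = Δv₁ + Δv₂ = 2.259 + 1.302 = 3.561 km/s.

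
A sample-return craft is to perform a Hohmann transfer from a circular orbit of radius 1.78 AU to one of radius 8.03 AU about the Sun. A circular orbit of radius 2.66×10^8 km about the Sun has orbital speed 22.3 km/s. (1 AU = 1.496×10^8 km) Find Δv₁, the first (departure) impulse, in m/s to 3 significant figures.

Δv₁ = 6230 m/s

From the circular-orbit relation v² = μ/r at r = 2.66×10^8 km: μ = v²r = (22.3)² × 2.66×10^8 = 1.32279×10^11 km³/s².
In km: r₁ = 1.78 × 1.496×10^8 = 2.66288×10^8 km; r₂ = 8.03 × 1.496×10^8 = 1.201288×10^9 km.
Transfer-ellipse semi-major axis a_t = (r₁ + r₂)/2 = (2.66288×10^8 + 1.201288×10^9)/2 = 7.33788×10^8 km.
On the circular orbit at r = 2.66288×10^8 km, v_c = √(μ/r) = 22.288 km/s.
Vis-viva on the transfer ellipse at r = 2.66288×10^8 km gives v_t = √[μ(2/r − 1/a_t)] = 28.517 km/s.
Δv₁ = |v_t − v_c| = |28.517 − 22.288| = 6.229 km/s.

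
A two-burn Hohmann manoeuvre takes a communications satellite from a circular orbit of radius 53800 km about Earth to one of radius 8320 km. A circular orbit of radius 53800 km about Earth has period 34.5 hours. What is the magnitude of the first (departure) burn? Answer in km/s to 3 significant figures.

Δv₁ = 1.31 km/s

From Kepler's third law T² = 4π²r³/μ at r = 53800 km, T = 34.5 hours = 34.5 × 3600 s = 1.242×10^5 s: μ = 4π²r³/T² = 3.98532×10^5 km³/s².
The Hohmann ellipse has a_t = (r₁ + r₂)/2 = 31060 km.
Circular speed at r = 53800 km: v_c = √(μ/r) = 2.722 km/s.
Vis-viva on the transfer ellipse at r = 53800 km gives v_t = √[μ(2/r − 1/a_t)] = 1.409 km/s.
Δv₁ = |v_t − v_c| = |1.409 − 2.722| = 1.313 km/s.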